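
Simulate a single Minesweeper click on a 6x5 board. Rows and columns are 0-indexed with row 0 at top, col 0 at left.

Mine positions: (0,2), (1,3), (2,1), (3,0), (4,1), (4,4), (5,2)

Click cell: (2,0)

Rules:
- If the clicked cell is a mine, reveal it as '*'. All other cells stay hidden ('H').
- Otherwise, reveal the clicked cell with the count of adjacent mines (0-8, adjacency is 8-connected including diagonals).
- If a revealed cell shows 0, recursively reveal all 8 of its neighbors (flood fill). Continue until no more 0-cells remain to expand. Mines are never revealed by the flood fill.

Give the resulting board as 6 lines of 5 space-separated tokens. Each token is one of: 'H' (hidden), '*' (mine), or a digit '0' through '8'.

H H H H H
H H H H H
2 H H H H
H H H H H
H H H H H
H H H H H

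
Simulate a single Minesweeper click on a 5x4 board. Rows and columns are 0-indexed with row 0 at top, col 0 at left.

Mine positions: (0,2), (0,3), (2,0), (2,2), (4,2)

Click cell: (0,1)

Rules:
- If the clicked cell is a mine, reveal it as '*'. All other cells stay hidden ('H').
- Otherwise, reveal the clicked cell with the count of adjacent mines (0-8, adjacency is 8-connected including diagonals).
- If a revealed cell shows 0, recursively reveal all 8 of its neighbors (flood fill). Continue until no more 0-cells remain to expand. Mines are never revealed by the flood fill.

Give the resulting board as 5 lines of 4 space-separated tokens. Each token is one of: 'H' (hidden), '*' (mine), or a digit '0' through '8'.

H 1 H H
H H H H
H H H H
H H H H
H H H H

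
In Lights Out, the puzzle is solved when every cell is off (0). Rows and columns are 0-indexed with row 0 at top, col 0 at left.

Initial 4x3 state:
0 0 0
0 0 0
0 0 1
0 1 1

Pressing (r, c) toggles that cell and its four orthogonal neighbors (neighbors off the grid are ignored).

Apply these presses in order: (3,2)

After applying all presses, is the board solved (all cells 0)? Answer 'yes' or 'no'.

Answer: yes

Derivation:
After press 1 at (3,2):
0 0 0
0 0 0
0 0 0
0 0 0

Lights still on: 0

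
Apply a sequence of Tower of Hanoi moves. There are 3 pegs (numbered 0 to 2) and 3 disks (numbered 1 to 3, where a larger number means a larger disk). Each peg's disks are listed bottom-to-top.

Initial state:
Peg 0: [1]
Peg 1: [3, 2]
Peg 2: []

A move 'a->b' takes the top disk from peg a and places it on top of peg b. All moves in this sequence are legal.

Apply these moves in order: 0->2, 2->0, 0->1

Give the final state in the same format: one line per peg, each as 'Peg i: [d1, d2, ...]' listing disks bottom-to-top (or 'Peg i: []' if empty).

After move 1 (0->2):
Peg 0: []
Peg 1: [3, 2]
Peg 2: [1]

After move 2 (2->0):
Peg 0: [1]
Peg 1: [3, 2]
Peg 2: []

After move 3 (0->1):
Peg 0: []
Peg 1: [3, 2, 1]
Peg 2: []

Answer: Peg 0: []
Peg 1: [3, 2, 1]
Peg 2: []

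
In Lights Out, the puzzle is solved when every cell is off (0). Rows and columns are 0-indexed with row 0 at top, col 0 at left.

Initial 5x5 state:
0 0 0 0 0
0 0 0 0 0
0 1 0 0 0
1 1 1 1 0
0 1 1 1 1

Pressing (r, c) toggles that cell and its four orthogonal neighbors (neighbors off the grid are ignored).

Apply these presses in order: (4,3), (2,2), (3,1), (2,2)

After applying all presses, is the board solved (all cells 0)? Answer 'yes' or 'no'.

After press 1 at (4,3):
0 0 0 0 0
0 0 0 0 0
0 1 0 0 0
1 1 1 0 0
0 1 0 0 0

After press 2 at (2,2):
0 0 0 0 0
0 0 1 0 0
0 0 1 1 0
1 1 0 0 0
0 1 0 0 0

After press 3 at (3,1):
0 0 0 0 0
0 0 1 0 0
0 1 1 1 0
0 0 1 0 0
0 0 0 0 0

After press 4 at (2,2):
0 0 0 0 0
0 0 0 0 0
0 0 0 0 0
0 0 0 0 0
0 0 0 0 0

Lights still on: 0

Answer: yes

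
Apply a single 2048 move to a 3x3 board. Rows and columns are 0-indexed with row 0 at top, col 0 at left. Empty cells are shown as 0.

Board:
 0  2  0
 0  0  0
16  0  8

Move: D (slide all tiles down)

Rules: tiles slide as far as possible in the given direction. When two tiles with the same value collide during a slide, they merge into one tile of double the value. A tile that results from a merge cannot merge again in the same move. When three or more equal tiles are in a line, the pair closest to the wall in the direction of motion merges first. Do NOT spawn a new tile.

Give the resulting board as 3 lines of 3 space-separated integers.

Slide down:
col 0: [0, 0, 16] -> [0, 0, 16]
col 1: [2, 0, 0] -> [0, 0, 2]
col 2: [0, 0, 8] -> [0, 0, 8]

Answer:  0  0  0
 0  0  0
16  2  8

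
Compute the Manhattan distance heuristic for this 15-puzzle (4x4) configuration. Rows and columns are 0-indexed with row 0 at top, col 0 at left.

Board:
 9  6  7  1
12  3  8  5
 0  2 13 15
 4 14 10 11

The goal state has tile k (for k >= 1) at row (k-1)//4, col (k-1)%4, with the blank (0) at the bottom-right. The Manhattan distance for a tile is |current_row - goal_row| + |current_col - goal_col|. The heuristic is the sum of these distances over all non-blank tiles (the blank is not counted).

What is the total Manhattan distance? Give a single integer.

Tile 9: (0,0)->(2,0) = 2
Tile 6: (0,1)->(1,1) = 1
Tile 7: (0,2)->(1,2) = 1
Tile 1: (0,3)->(0,0) = 3
Tile 12: (1,0)->(2,3) = 4
Tile 3: (1,1)->(0,2) = 2
Tile 8: (1,2)->(1,3) = 1
Tile 5: (1,3)->(1,0) = 3
Tile 2: (2,1)->(0,1) = 2
Tile 13: (2,2)->(3,0) = 3
Tile 15: (2,3)->(3,2) = 2
Tile 4: (3,0)->(0,3) = 6
Tile 14: (3,1)->(3,1) = 0
Tile 10: (3,2)->(2,1) = 2
Tile 11: (3,3)->(2,2) = 2
Sum: 2 + 1 + 1 + 3 + 4 + 2 + 1 + 3 + 2 + 3 + 2 + 6 + 0 + 2 + 2 = 34

Answer: 34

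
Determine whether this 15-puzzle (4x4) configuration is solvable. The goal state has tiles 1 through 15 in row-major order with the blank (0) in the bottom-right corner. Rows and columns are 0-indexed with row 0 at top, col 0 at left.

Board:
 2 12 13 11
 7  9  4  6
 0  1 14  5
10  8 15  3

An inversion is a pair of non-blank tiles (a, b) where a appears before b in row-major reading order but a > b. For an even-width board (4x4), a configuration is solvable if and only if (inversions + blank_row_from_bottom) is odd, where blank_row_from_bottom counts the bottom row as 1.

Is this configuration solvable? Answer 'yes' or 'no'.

Inversions: 55
Blank is in row 2 (0-indexed from top), which is row 2 counting from the bottom (bottom = 1).
55 + 2 = 57, which is odd, so the puzzle is solvable.

Answer: yes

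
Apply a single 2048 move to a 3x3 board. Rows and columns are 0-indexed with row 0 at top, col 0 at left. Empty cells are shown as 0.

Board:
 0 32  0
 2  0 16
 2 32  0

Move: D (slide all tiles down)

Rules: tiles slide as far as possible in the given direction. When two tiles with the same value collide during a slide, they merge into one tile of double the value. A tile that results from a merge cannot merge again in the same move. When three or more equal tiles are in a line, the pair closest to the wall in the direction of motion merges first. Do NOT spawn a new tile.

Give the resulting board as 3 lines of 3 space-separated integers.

Answer:  0  0  0
 0  0  0
 4 64 16

Derivation:
Slide down:
col 0: [0, 2, 2] -> [0, 0, 4]
col 1: [32, 0, 32] -> [0, 0, 64]
col 2: [0, 16, 0] -> [0, 0, 16]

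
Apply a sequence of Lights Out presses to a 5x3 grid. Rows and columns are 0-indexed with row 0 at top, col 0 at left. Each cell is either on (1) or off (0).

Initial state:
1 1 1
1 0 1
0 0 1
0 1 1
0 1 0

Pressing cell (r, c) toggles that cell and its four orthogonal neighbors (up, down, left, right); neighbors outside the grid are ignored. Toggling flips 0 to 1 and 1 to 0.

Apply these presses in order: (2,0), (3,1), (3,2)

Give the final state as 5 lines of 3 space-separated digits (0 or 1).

Answer: 1 1 1
0 0 1
1 0 0
0 1 1
0 0 1

Derivation:
After press 1 at (2,0):
1 1 1
0 0 1
1 1 1
1 1 1
0 1 0

After press 2 at (3,1):
1 1 1
0 0 1
1 0 1
0 0 0
0 0 0

After press 3 at (3,2):
1 1 1
0 0 1
1 0 0
0 1 1
0 0 1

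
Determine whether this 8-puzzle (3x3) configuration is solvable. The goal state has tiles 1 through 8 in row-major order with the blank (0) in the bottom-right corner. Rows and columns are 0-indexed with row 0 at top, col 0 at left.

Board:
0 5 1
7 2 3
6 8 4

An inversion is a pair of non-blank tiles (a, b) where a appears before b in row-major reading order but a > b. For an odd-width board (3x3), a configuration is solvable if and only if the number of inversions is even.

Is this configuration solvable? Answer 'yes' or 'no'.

Answer: yes

Derivation:
Inversions (pairs i<j in row-major order where tile[i] > tile[j] > 0): 10
10 is even, so the puzzle is solvable.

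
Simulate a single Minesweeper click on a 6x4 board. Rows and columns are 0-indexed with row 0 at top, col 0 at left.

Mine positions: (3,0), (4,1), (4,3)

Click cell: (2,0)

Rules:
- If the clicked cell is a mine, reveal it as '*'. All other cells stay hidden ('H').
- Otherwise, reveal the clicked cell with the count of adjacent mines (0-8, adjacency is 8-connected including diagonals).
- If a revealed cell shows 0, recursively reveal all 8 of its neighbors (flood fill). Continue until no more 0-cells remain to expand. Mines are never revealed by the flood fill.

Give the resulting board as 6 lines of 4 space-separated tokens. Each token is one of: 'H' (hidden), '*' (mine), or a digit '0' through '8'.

H H H H
H H H H
1 H H H
H H H H
H H H H
H H H H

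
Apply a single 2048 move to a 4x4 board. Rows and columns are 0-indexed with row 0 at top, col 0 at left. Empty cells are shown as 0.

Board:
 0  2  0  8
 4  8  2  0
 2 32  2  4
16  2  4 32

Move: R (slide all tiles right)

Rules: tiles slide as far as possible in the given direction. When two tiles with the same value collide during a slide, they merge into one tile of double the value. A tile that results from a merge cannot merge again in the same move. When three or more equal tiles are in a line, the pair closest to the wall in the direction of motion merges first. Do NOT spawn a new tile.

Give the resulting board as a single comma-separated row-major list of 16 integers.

Answer: 0, 0, 2, 8, 0, 4, 8, 2, 2, 32, 2, 4, 16, 2, 4, 32

Derivation:
Slide right:
row 0: [0, 2, 0, 8] -> [0, 0, 2, 8]
row 1: [4, 8, 2, 0] -> [0, 4, 8, 2]
row 2: [2, 32, 2, 4] -> [2, 32, 2, 4]
row 3: [16, 2, 4, 32] -> [16, 2, 4, 32]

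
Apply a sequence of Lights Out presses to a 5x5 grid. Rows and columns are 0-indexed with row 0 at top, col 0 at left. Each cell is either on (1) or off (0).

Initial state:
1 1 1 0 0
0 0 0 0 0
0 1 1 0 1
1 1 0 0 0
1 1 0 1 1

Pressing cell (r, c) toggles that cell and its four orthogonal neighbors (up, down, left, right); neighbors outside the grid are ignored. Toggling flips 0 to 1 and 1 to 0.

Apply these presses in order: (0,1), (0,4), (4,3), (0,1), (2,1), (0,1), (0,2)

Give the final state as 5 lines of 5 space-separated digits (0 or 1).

After press 1 at (0,1):
0 0 0 0 0
0 1 0 0 0
0 1 1 0 1
1 1 0 0 0
1 1 0 1 1

After press 2 at (0,4):
0 0 0 1 1
0 1 0 0 1
0 1 1 0 1
1 1 0 0 0
1 1 0 1 1

After press 3 at (4,3):
0 0 0 1 1
0 1 0 0 1
0 1 1 0 1
1 1 0 1 0
1 1 1 0 0

After press 4 at (0,1):
1 1 1 1 1
0 0 0 0 1
0 1 1 0 1
1 1 0 1 0
1 1 1 0 0

After press 5 at (2,1):
1 1 1 1 1
0 1 0 0 1
1 0 0 0 1
1 0 0 1 0
1 1 1 0 0

After press 6 at (0,1):
0 0 0 1 1
0 0 0 0 1
1 0 0 0 1
1 0 0 1 0
1 1 1 0 0

After press 7 at (0,2):
0 1 1 0 1
0 0 1 0 1
1 0 0 0 1
1 0 0 1 0
1 1 1 0 0

Answer: 0 1 1 0 1
0 0 1 0 1
1 0 0 0 1
1 0 0 1 0
1 1 1 0 0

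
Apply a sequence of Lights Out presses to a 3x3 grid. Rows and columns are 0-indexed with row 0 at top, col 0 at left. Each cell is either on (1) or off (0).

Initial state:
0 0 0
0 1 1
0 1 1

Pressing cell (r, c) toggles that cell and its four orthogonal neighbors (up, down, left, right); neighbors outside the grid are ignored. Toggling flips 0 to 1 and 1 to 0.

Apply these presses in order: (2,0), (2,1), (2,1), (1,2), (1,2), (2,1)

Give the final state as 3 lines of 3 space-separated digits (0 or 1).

After press 1 at (2,0):
0 0 0
1 1 1
1 0 1

After press 2 at (2,1):
0 0 0
1 0 1
0 1 0

After press 3 at (2,1):
0 0 0
1 1 1
1 0 1

After press 4 at (1,2):
0 0 1
1 0 0
1 0 0

After press 5 at (1,2):
0 0 0
1 1 1
1 0 1

After press 6 at (2,1):
0 0 0
1 0 1
0 1 0

Answer: 0 0 0
1 0 1
0 1 0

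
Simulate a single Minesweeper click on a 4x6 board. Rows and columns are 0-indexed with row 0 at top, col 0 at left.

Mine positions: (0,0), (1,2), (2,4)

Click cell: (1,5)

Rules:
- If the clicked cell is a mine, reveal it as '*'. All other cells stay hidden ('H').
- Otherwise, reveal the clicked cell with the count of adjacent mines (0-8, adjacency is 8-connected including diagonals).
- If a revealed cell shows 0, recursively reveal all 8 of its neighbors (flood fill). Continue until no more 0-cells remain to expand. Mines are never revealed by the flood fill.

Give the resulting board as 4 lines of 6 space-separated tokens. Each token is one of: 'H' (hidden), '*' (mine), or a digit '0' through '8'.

H H H H H H
H H H H H 1
H H H H H H
H H H H H H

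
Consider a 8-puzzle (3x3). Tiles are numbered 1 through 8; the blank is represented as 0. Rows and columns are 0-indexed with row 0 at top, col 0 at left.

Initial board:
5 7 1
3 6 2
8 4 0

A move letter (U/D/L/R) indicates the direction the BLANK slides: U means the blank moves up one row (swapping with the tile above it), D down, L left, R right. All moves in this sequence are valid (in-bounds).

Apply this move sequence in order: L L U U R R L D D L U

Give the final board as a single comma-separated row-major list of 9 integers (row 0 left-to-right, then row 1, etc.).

Answer: 7, 6, 1, 0, 8, 2, 5, 3, 4

Derivation:
After move 1 (L):
5 7 1
3 6 2
8 0 4

After move 2 (L):
5 7 1
3 6 2
0 8 4

After move 3 (U):
5 7 1
0 6 2
3 8 4

After move 4 (U):
0 7 1
5 6 2
3 8 4

After move 5 (R):
7 0 1
5 6 2
3 8 4

After move 6 (R):
7 1 0
5 6 2
3 8 4

After move 7 (L):
7 0 1
5 6 2
3 8 4

After move 8 (D):
7 6 1
5 0 2
3 8 4

After move 9 (D):
7 6 1
5 8 2
3 0 4

After move 10 (L):
7 6 1
5 8 2
0 3 4

After move 11 (U):
7 6 1
0 8 2
5 3 4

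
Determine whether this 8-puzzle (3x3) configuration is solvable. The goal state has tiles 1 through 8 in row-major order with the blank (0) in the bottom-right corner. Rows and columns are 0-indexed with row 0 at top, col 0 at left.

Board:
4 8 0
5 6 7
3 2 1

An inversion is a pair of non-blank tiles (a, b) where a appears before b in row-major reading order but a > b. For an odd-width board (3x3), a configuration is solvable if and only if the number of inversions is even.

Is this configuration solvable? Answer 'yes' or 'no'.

Answer: no

Derivation:
Inversions (pairs i<j in row-major order where tile[i] > tile[j] > 0): 21
21 is odd, so the puzzle is not solvable.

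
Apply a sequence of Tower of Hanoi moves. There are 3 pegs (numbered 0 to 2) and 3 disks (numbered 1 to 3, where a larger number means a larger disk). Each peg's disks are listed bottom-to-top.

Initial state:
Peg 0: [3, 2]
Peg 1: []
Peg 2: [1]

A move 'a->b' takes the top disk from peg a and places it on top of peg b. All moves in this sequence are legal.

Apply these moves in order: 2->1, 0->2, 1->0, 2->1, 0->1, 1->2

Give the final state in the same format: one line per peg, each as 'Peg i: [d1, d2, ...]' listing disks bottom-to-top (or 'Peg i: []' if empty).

After move 1 (2->1):
Peg 0: [3, 2]
Peg 1: [1]
Peg 2: []

After move 2 (0->2):
Peg 0: [3]
Peg 1: [1]
Peg 2: [2]

After move 3 (1->0):
Peg 0: [3, 1]
Peg 1: []
Peg 2: [2]

After move 4 (2->1):
Peg 0: [3, 1]
Peg 1: [2]
Peg 2: []

After move 5 (0->1):
Peg 0: [3]
Peg 1: [2, 1]
Peg 2: []

After move 6 (1->2):
Peg 0: [3]
Peg 1: [2]
Peg 2: [1]

Answer: Peg 0: [3]
Peg 1: [2]
Peg 2: [1]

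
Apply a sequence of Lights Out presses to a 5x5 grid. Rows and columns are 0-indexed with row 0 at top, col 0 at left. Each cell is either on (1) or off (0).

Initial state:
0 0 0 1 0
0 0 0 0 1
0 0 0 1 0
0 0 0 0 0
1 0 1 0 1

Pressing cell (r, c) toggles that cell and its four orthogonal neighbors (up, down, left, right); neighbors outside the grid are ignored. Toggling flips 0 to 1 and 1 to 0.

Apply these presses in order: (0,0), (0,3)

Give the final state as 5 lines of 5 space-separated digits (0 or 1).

Answer: 1 1 1 0 1
1 0 0 1 1
0 0 0 1 0
0 0 0 0 0
1 0 1 0 1

Derivation:
After press 1 at (0,0):
1 1 0 1 0
1 0 0 0 1
0 0 0 1 0
0 0 0 0 0
1 0 1 0 1

After press 2 at (0,3):
1 1 1 0 1
1 0 0 1 1
0 0 0 1 0
0 0 0 0 0
1 0 1 0 1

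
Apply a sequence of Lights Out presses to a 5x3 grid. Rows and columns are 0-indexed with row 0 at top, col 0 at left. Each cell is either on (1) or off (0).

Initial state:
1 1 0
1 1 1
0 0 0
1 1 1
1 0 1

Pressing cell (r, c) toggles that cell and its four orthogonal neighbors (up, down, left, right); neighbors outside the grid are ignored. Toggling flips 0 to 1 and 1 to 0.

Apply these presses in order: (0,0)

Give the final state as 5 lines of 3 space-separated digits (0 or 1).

After press 1 at (0,0):
0 0 0
0 1 1
0 0 0
1 1 1
1 0 1

Answer: 0 0 0
0 1 1
0 0 0
1 1 1
1 0 1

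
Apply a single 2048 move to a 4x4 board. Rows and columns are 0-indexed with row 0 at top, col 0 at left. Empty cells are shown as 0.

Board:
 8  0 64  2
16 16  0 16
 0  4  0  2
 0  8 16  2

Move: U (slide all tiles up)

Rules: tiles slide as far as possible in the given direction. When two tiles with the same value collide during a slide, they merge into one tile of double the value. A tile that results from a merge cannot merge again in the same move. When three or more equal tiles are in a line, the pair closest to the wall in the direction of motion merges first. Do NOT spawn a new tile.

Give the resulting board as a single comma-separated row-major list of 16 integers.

Slide up:
col 0: [8, 16, 0, 0] -> [8, 16, 0, 0]
col 1: [0, 16, 4, 8] -> [16, 4, 8, 0]
col 2: [64, 0, 0, 16] -> [64, 16, 0, 0]
col 3: [2, 16, 2, 2] -> [2, 16, 4, 0]

Answer: 8, 16, 64, 2, 16, 4, 16, 16, 0, 8, 0, 4, 0, 0, 0, 0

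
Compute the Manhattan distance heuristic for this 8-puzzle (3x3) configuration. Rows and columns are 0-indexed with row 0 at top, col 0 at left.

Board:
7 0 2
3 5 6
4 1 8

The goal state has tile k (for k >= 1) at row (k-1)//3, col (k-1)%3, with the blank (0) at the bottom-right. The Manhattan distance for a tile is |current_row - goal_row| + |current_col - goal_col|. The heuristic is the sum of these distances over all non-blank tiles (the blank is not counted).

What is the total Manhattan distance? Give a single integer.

Answer: 11

Derivation:
Tile 7: at (0,0), goal (2,0), distance |0-2|+|0-0| = 2
Tile 2: at (0,2), goal (0,1), distance |0-0|+|2-1| = 1
Tile 3: at (1,0), goal (0,2), distance |1-0|+|0-2| = 3
Tile 5: at (1,1), goal (1,1), distance |1-1|+|1-1| = 0
Tile 6: at (1,2), goal (1,2), distance |1-1|+|2-2| = 0
Tile 4: at (2,0), goal (1,0), distance |2-1|+|0-0| = 1
Tile 1: at (2,1), goal (0,0), distance |2-0|+|1-0| = 3
Tile 8: at (2,2), goal (2,1), distance |2-2|+|2-1| = 1
Sum: 2 + 1 + 3 + 0 + 0 + 1 + 3 + 1 = 11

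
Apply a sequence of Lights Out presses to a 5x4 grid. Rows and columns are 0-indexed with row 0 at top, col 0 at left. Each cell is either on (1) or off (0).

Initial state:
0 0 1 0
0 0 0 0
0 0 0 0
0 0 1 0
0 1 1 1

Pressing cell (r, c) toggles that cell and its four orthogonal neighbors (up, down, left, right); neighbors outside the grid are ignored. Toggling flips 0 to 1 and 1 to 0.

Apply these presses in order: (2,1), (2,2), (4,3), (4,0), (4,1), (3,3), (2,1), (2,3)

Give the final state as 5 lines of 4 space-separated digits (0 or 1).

After press 1 at (2,1):
0 0 1 0
0 1 0 0
1 1 1 0
0 1 1 0
0 1 1 1

After press 2 at (2,2):
0 0 1 0
0 1 1 0
1 0 0 1
0 1 0 0
0 1 1 1

After press 3 at (4,3):
0 0 1 0
0 1 1 0
1 0 0 1
0 1 0 1
0 1 0 0

After press 4 at (4,0):
0 0 1 0
0 1 1 0
1 0 0 1
1 1 0 1
1 0 0 0

After press 5 at (4,1):
0 0 1 0
0 1 1 0
1 0 0 1
1 0 0 1
0 1 1 0

After press 6 at (3,3):
0 0 1 0
0 1 1 0
1 0 0 0
1 0 1 0
0 1 1 1

After press 7 at (2,1):
0 0 1 0
0 0 1 0
0 1 1 0
1 1 1 0
0 1 1 1

After press 8 at (2,3):
0 0 1 0
0 0 1 1
0 1 0 1
1 1 1 1
0 1 1 1

Answer: 0 0 1 0
0 0 1 1
0 1 0 1
1 1 1 1
0 1 1 1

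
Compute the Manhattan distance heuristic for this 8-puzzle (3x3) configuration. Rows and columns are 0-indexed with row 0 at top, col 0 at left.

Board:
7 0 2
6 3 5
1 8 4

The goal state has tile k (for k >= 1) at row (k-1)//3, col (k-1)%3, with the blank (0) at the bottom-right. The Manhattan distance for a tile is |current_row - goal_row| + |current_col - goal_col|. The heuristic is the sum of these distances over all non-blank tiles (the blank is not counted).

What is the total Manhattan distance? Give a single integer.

Tile 7: at (0,0), goal (2,0), distance |0-2|+|0-0| = 2
Tile 2: at (0,2), goal (0,1), distance |0-0|+|2-1| = 1
Tile 6: at (1,0), goal (1,2), distance |1-1|+|0-2| = 2
Tile 3: at (1,1), goal (0,2), distance |1-0|+|1-2| = 2
Tile 5: at (1,2), goal (1,1), distance |1-1|+|2-1| = 1
Tile 1: at (2,0), goal (0,0), distance |2-0|+|0-0| = 2
Tile 8: at (2,1), goal (2,1), distance |2-2|+|1-1| = 0
Tile 4: at (2,2), goal (1,0), distance |2-1|+|2-0| = 3
Sum: 2 + 1 + 2 + 2 + 1 + 2 + 0 + 3 = 13

Answer: 13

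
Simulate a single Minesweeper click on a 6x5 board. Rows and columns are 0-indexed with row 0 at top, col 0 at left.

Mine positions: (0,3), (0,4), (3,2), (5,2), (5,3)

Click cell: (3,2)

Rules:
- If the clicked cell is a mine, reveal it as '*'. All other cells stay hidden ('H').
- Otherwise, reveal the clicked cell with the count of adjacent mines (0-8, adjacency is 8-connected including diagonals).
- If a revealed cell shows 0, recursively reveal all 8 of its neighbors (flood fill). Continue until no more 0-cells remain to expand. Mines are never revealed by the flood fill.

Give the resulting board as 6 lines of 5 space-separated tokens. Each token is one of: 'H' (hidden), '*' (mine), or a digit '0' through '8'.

H H H H H
H H H H H
H H H H H
H H * H H
H H H H H
H H H H H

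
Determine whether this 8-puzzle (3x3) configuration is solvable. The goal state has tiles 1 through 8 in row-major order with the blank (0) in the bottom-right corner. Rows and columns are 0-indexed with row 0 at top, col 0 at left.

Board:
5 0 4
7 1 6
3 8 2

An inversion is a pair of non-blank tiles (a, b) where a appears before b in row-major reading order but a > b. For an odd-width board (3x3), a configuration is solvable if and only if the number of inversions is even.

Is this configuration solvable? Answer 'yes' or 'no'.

Inversions (pairs i<j in row-major order where tile[i] > tile[j] > 0): 15
15 is odd, so the puzzle is not solvable.

Answer: no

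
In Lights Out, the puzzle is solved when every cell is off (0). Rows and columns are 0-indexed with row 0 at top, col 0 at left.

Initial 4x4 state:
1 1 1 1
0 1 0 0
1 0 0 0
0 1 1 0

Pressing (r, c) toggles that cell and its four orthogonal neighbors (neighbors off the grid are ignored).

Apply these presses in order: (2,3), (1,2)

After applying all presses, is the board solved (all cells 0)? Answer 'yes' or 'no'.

After press 1 at (2,3):
1 1 1 1
0 1 0 1
1 0 1 1
0 1 1 1

After press 2 at (1,2):
1 1 0 1
0 0 1 0
1 0 0 1
0 1 1 1

Lights still on: 9

Answer: no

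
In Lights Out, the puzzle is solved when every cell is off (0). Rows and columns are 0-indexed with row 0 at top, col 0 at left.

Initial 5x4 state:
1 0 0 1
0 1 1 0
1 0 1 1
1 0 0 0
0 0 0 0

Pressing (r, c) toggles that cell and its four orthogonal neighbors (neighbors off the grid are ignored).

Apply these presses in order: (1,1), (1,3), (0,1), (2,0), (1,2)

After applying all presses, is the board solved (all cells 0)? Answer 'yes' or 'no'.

Answer: yes

Derivation:
After press 1 at (1,1):
1 1 0 1
1 0 0 0
1 1 1 1
1 0 0 0
0 0 0 0

After press 2 at (1,3):
1 1 0 0
1 0 1 1
1 1 1 0
1 0 0 0
0 0 0 0

After press 3 at (0,1):
0 0 1 0
1 1 1 1
1 1 1 0
1 0 0 0
0 0 0 0

After press 4 at (2,0):
0 0 1 0
0 1 1 1
0 0 1 0
0 0 0 0
0 0 0 0

After press 5 at (1,2):
0 0 0 0
0 0 0 0
0 0 0 0
0 0 0 0
0 0 0 0

Lights still on: 0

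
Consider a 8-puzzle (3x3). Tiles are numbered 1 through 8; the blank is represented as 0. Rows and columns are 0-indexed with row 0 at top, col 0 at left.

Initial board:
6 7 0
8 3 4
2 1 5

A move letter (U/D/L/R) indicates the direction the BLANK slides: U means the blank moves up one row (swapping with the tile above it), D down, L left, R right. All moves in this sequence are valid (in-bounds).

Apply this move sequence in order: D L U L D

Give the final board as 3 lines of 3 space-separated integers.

Answer: 8 6 4
0 7 3
2 1 5

Derivation:
After move 1 (D):
6 7 4
8 3 0
2 1 5

After move 2 (L):
6 7 4
8 0 3
2 1 5

After move 3 (U):
6 0 4
8 7 3
2 1 5

After move 4 (L):
0 6 4
8 7 3
2 1 5

After move 5 (D):
8 6 4
0 7 3
2 1 5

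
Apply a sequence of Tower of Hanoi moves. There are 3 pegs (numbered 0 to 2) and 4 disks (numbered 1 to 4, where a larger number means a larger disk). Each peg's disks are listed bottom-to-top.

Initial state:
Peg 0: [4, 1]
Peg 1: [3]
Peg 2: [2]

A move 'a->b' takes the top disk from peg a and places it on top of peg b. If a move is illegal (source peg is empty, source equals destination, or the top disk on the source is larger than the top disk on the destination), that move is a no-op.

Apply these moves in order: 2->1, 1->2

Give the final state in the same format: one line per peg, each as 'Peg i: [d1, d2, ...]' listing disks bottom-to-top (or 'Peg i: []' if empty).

After move 1 (2->1):
Peg 0: [4, 1]
Peg 1: [3, 2]
Peg 2: []

After move 2 (1->2):
Peg 0: [4, 1]
Peg 1: [3]
Peg 2: [2]

Answer: Peg 0: [4, 1]
Peg 1: [3]
Peg 2: [2]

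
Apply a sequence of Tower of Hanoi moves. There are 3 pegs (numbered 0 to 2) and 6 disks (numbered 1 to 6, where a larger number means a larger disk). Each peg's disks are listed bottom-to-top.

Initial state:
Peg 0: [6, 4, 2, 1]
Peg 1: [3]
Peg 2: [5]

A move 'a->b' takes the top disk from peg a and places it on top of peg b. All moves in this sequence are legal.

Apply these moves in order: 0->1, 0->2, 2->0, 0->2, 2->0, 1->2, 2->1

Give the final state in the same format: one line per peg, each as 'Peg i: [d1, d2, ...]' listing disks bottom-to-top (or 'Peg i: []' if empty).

After move 1 (0->1):
Peg 0: [6, 4, 2]
Peg 1: [3, 1]
Peg 2: [5]

After move 2 (0->2):
Peg 0: [6, 4]
Peg 1: [3, 1]
Peg 2: [5, 2]

After move 3 (2->0):
Peg 0: [6, 4, 2]
Peg 1: [3, 1]
Peg 2: [5]

After move 4 (0->2):
Peg 0: [6, 4]
Peg 1: [3, 1]
Peg 2: [5, 2]

After move 5 (2->0):
Peg 0: [6, 4, 2]
Peg 1: [3, 1]
Peg 2: [5]

After move 6 (1->2):
Peg 0: [6, 4, 2]
Peg 1: [3]
Peg 2: [5, 1]

After move 7 (2->1):
Peg 0: [6, 4, 2]
Peg 1: [3, 1]
Peg 2: [5]

Answer: Peg 0: [6, 4, 2]
Peg 1: [3, 1]
Peg 2: [5]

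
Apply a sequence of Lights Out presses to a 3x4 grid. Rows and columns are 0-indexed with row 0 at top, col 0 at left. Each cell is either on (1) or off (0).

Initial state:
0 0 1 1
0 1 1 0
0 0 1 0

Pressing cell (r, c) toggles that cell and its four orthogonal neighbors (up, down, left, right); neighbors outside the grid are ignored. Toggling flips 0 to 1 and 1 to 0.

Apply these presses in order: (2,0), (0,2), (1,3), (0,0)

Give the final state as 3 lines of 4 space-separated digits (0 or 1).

Answer: 1 0 0 1
0 1 1 1
1 1 1 1

Derivation:
After press 1 at (2,0):
0 0 1 1
1 1 1 0
1 1 1 0

After press 2 at (0,2):
0 1 0 0
1 1 0 0
1 1 1 0

After press 3 at (1,3):
0 1 0 1
1 1 1 1
1 1 1 1

After press 4 at (0,0):
1 0 0 1
0 1 1 1
1 1 1 1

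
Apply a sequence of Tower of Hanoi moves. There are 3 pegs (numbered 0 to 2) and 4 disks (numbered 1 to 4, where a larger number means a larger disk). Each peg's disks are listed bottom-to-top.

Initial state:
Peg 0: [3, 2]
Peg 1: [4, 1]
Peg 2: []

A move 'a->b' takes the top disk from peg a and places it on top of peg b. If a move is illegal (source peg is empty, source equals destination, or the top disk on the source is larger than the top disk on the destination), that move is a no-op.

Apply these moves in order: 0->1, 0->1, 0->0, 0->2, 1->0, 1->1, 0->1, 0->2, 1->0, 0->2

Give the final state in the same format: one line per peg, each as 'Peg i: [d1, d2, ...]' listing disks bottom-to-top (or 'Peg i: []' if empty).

Answer: Peg 0: [3]
Peg 1: [4]
Peg 2: [2, 1]

Derivation:
After move 1 (0->1):
Peg 0: [3, 2]
Peg 1: [4, 1]
Peg 2: []

After move 2 (0->1):
Peg 0: [3, 2]
Peg 1: [4, 1]
Peg 2: []

After move 3 (0->0):
Peg 0: [3, 2]
Peg 1: [4, 1]
Peg 2: []

After move 4 (0->2):
Peg 0: [3]
Peg 1: [4, 1]
Peg 2: [2]

After move 5 (1->0):
Peg 0: [3, 1]
Peg 1: [4]
Peg 2: [2]

After move 6 (1->1):
Peg 0: [3, 1]
Peg 1: [4]
Peg 2: [2]

After move 7 (0->1):
Peg 0: [3]
Peg 1: [4, 1]
Peg 2: [2]

After move 8 (0->2):
Peg 0: [3]
Peg 1: [4, 1]
Peg 2: [2]

After move 9 (1->0):
Peg 0: [3, 1]
Peg 1: [4]
Peg 2: [2]

After move 10 (0->2):
Peg 0: [3]
Peg 1: [4]
Peg 2: [2, 1]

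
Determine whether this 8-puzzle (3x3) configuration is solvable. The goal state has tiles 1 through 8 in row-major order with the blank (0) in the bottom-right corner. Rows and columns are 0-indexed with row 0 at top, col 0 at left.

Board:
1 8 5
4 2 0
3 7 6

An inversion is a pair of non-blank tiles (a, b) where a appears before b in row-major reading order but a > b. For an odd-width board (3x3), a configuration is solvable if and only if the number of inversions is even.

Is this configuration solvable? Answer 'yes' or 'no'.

Inversions (pairs i<j in row-major order where tile[i] > tile[j] > 0): 12
12 is even, so the puzzle is solvable.

Answer: yes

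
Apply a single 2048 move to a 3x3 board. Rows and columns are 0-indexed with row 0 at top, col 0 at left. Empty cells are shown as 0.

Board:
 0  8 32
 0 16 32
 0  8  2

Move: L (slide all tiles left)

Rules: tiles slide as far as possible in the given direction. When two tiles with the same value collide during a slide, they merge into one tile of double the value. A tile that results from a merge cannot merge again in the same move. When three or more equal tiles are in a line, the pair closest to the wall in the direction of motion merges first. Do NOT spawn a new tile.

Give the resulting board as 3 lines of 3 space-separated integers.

Answer:  8 32  0
16 32  0
 8  2  0

Derivation:
Slide left:
row 0: [0, 8, 32] -> [8, 32, 0]
row 1: [0, 16, 32] -> [16, 32, 0]
row 2: [0, 8, 2] -> [8, 2, 0]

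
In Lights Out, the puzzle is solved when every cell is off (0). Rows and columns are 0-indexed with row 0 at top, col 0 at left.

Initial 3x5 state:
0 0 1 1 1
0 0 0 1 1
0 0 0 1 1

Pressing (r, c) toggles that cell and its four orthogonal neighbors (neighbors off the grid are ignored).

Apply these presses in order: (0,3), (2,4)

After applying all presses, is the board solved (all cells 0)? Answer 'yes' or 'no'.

Answer: yes

Derivation:
After press 1 at (0,3):
0 0 0 0 0
0 0 0 0 1
0 0 0 1 1

After press 2 at (2,4):
0 0 0 0 0
0 0 0 0 0
0 0 0 0 0

Lights still on: 0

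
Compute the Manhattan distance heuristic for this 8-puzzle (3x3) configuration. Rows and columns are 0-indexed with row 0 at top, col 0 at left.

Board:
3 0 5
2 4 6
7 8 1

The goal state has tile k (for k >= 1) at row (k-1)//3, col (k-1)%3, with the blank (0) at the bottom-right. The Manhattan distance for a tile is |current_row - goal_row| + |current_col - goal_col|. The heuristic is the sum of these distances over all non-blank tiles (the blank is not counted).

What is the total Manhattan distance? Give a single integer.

Answer: 11

Derivation:
Tile 3: (0,0)->(0,2) = 2
Tile 5: (0,2)->(1,1) = 2
Tile 2: (1,0)->(0,1) = 2
Tile 4: (1,1)->(1,0) = 1
Tile 6: (1,2)->(1,2) = 0
Tile 7: (2,0)->(2,0) = 0
Tile 8: (2,1)->(2,1) = 0
Tile 1: (2,2)->(0,0) = 4
Sum: 2 + 2 + 2 + 1 + 0 + 0 + 0 + 4 = 11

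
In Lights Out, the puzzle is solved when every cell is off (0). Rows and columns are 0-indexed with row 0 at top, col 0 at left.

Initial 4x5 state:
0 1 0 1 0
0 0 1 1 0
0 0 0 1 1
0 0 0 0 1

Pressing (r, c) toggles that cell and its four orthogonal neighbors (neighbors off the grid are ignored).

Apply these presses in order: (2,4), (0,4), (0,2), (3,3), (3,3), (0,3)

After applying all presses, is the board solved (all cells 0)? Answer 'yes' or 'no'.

After press 1 at (2,4):
0 1 0 1 0
0 0 1 1 1
0 0 0 0 0
0 0 0 0 0

After press 2 at (0,4):
0 1 0 0 1
0 0 1 1 0
0 0 0 0 0
0 0 0 0 0

After press 3 at (0,2):
0 0 1 1 1
0 0 0 1 0
0 0 0 0 0
0 0 0 0 0

After press 4 at (3,3):
0 0 1 1 1
0 0 0 1 0
0 0 0 1 0
0 0 1 1 1

After press 5 at (3,3):
0 0 1 1 1
0 0 0 1 0
0 0 0 0 0
0 0 0 0 0

After press 6 at (0,3):
0 0 0 0 0
0 0 0 0 0
0 0 0 0 0
0 0 0 0 0

Lights still on: 0

Answer: yes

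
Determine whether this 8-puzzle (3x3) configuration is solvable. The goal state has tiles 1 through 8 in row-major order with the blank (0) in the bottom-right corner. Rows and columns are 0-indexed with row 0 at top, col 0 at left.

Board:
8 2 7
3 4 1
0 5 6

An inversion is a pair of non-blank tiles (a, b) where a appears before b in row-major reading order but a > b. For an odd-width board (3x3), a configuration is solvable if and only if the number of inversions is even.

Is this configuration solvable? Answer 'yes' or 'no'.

Inversions (pairs i<j in row-major order where tile[i] > tile[j] > 0): 15
15 is odd, so the puzzle is not solvable.

Answer: no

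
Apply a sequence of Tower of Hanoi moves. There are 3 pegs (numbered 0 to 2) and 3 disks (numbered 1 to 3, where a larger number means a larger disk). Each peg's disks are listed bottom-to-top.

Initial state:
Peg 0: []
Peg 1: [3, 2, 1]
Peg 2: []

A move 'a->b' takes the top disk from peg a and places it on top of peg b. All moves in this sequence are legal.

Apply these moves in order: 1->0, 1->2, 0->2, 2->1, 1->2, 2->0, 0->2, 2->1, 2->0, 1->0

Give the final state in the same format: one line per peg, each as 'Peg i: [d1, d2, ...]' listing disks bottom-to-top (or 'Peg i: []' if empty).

Answer: Peg 0: [2, 1]
Peg 1: [3]
Peg 2: []

Derivation:
After move 1 (1->0):
Peg 0: [1]
Peg 1: [3, 2]
Peg 2: []

After move 2 (1->2):
Peg 0: [1]
Peg 1: [3]
Peg 2: [2]

After move 3 (0->2):
Peg 0: []
Peg 1: [3]
Peg 2: [2, 1]

After move 4 (2->1):
Peg 0: []
Peg 1: [3, 1]
Peg 2: [2]

After move 5 (1->2):
Peg 0: []
Peg 1: [3]
Peg 2: [2, 1]

After move 6 (2->0):
Peg 0: [1]
Peg 1: [3]
Peg 2: [2]

After move 7 (0->2):
Peg 0: []
Peg 1: [3]
Peg 2: [2, 1]

After move 8 (2->1):
Peg 0: []
Peg 1: [3, 1]
Peg 2: [2]

After move 9 (2->0):
Peg 0: [2]
Peg 1: [3, 1]
Peg 2: []

After move 10 (1->0):
Peg 0: [2, 1]
Peg 1: [3]
Peg 2: []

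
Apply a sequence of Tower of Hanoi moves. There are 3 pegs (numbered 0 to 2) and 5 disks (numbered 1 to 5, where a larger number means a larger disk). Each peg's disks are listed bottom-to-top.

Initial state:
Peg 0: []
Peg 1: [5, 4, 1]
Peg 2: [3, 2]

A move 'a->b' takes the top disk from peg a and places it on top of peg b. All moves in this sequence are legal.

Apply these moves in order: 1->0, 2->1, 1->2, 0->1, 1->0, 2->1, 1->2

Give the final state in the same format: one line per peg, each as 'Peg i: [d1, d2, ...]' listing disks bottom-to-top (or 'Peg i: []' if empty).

After move 1 (1->0):
Peg 0: [1]
Peg 1: [5, 4]
Peg 2: [3, 2]

After move 2 (2->1):
Peg 0: [1]
Peg 1: [5, 4, 2]
Peg 2: [3]

After move 3 (1->2):
Peg 0: [1]
Peg 1: [5, 4]
Peg 2: [3, 2]

After move 4 (0->1):
Peg 0: []
Peg 1: [5, 4, 1]
Peg 2: [3, 2]

After move 5 (1->0):
Peg 0: [1]
Peg 1: [5, 4]
Peg 2: [3, 2]

After move 6 (2->1):
Peg 0: [1]
Peg 1: [5, 4, 2]
Peg 2: [3]

After move 7 (1->2):
Peg 0: [1]
Peg 1: [5, 4]
Peg 2: [3, 2]

Answer: Peg 0: [1]
Peg 1: [5, 4]
Peg 2: [3, 2]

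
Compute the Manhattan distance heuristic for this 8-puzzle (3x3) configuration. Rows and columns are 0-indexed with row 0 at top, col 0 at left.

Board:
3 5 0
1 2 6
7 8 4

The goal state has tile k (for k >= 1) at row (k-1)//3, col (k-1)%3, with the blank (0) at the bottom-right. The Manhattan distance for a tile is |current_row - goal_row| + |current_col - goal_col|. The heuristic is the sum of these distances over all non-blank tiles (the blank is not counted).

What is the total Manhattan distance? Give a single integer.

Answer: 8

Derivation:
Tile 3: (0,0)->(0,2) = 2
Tile 5: (0,1)->(1,1) = 1
Tile 1: (1,0)->(0,0) = 1
Tile 2: (1,1)->(0,1) = 1
Tile 6: (1,2)->(1,2) = 0
Tile 7: (2,0)->(2,0) = 0
Tile 8: (2,1)->(2,1) = 0
Tile 4: (2,2)->(1,0) = 3
Sum: 2 + 1 + 1 + 1 + 0 + 0 + 0 + 3 = 8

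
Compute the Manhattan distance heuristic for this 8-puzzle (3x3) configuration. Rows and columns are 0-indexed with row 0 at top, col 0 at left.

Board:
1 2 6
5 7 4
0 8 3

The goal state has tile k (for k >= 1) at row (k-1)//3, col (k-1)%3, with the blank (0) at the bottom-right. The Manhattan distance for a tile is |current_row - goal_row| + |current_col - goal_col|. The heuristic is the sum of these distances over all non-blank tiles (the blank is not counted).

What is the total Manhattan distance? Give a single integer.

Tile 1: at (0,0), goal (0,0), distance |0-0|+|0-0| = 0
Tile 2: at (0,1), goal (0,1), distance |0-0|+|1-1| = 0
Tile 6: at (0,2), goal (1,2), distance |0-1|+|2-2| = 1
Tile 5: at (1,0), goal (1,1), distance |1-1|+|0-1| = 1
Tile 7: at (1,1), goal (2,0), distance |1-2|+|1-0| = 2
Tile 4: at (1,2), goal (1,0), distance |1-1|+|2-0| = 2
Tile 8: at (2,1), goal (2,1), distance |2-2|+|1-1| = 0
Tile 3: at (2,2), goal (0,2), distance |2-0|+|2-2| = 2
Sum: 0 + 0 + 1 + 1 + 2 + 2 + 0 + 2 = 8

Answer: 8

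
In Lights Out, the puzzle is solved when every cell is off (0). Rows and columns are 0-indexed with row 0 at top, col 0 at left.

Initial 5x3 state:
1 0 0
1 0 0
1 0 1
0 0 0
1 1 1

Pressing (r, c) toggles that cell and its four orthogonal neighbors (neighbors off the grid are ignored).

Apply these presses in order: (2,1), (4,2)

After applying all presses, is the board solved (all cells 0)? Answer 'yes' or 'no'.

Answer: no

Derivation:
After press 1 at (2,1):
1 0 0
1 1 0
0 1 0
0 1 0
1 1 1

After press 2 at (4,2):
1 0 0
1 1 0
0 1 0
0 1 1
1 0 0

Lights still on: 7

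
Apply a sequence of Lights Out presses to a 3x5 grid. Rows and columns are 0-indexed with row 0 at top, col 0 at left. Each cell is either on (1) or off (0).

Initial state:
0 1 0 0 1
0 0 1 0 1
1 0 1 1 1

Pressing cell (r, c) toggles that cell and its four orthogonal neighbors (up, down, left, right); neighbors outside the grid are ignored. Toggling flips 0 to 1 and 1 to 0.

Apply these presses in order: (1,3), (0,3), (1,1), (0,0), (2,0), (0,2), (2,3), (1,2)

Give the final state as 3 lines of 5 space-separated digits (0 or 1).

Answer: 1 0 1 1 0
1 0 1 0 0
0 0 1 1 0

Derivation:
After press 1 at (1,3):
0 1 0 1 1
0 0 0 1 0
1 0 1 0 1

After press 2 at (0,3):
0 1 1 0 0
0 0 0 0 0
1 0 1 0 1

After press 3 at (1,1):
0 0 1 0 0
1 1 1 0 0
1 1 1 0 1

After press 4 at (0,0):
1 1 1 0 0
0 1 1 0 0
1 1 1 0 1

After press 5 at (2,0):
1 1 1 0 0
1 1 1 0 0
0 0 1 0 1

After press 6 at (0,2):
1 0 0 1 0
1 1 0 0 0
0 0 1 0 1

After press 7 at (2,3):
1 0 0 1 0
1 1 0 1 0
0 0 0 1 0

After press 8 at (1,2):
1 0 1 1 0
1 0 1 0 0
0 0 1 1 0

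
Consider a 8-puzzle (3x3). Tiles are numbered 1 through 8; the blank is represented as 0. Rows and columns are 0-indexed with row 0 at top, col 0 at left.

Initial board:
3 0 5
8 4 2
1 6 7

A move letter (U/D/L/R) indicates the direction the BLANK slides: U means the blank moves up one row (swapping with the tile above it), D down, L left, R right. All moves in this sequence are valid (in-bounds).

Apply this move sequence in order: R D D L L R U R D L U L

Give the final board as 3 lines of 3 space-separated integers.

After move 1 (R):
3 5 0
8 4 2
1 6 7

After move 2 (D):
3 5 2
8 4 0
1 6 7

After move 3 (D):
3 5 2
8 4 7
1 6 0

After move 4 (L):
3 5 2
8 4 7
1 0 6

After move 5 (L):
3 5 2
8 4 7
0 1 6

After move 6 (R):
3 5 2
8 4 7
1 0 6

After move 7 (U):
3 5 2
8 0 7
1 4 6

After move 8 (R):
3 5 2
8 7 0
1 4 6

After move 9 (D):
3 5 2
8 7 6
1 4 0

After move 10 (L):
3 5 2
8 7 6
1 0 4

After move 11 (U):
3 5 2
8 0 6
1 7 4

After move 12 (L):
3 5 2
0 8 6
1 7 4

Answer: 3 5 2
0 8 6
1 7 4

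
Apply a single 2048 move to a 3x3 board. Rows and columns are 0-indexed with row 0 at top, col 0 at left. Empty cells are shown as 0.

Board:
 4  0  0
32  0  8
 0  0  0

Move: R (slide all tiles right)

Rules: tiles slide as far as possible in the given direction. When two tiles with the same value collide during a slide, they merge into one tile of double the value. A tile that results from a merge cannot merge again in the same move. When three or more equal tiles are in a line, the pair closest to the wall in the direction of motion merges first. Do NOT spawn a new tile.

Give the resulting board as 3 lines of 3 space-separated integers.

Answer:  0  0  4
 0 32  8
 0  0  0

Derivation:
Slide right:
row 0: [4, 0, 0] -> [0, 0, 4]
row 1: [32, 0, 8] -> [0, 32, 8]
row 2: [0, 0, 0] -> [0, 0, 0]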